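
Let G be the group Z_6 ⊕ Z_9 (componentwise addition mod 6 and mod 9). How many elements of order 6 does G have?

8

An element (a,b) has order lcm(ord(a), ord(b)); count pairs with lcm equal to 6.
Enumerating gives 8 such elements.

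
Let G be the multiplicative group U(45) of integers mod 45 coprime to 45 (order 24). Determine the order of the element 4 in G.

6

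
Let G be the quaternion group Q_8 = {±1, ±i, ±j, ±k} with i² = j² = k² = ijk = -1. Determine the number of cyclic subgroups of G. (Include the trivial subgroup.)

Group the elements of G by the cyclic subgroup they generate; each cyclic subgroup of order d accounts for φ(d) elements.
Cyclic subgroups by order — order 1: 1; order 2: 1; order 4: 3.
Total: 5.

5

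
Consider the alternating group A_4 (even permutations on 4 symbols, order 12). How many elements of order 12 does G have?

0

No element of G has order 12 (even though 12 | 12).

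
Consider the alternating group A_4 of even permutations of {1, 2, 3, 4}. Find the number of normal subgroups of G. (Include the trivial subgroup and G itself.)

3

G has 10 subgroups. Checking conjugation-invariance by order — order 1: 1/1 normal; order 2: 0/3 normal; order 3: 0/4 normal; order 4: 1/1 normal; order 12: 1/1 normal.
Total normal subgroups: 3.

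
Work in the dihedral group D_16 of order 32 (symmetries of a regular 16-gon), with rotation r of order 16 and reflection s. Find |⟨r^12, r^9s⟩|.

|⟨r^12⟩| = 4 and |⟨r^9s⟩| = 2, so |H| is a multiple of lcm(4, 2) = 4 and divides |G| = 32.
Closing under the operation: H = {e, r^4, r^8, r^12, rs, r^5s, r^9s, r^13s}, so |H| = 8.

8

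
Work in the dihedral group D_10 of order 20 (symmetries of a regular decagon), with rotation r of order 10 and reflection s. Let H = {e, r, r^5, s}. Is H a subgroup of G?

No

r ∈ H but its inverse r^9 ∉ H, so H is not a subgroup.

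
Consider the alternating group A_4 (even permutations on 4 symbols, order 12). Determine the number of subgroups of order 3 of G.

|G| = 12 and 3 | 12, so subgroups of order 3 are possible by Lagrange.
The subgroups of order 3 are: {e, (1 2 3), (1 3 2)}; {e, (1 2 4), (1 4 2)}; {e, (1 3 4), (1 4 3)}; {e, (2 3 4), (2 4 3)}.
So G has 4 subgroups of order 3.

4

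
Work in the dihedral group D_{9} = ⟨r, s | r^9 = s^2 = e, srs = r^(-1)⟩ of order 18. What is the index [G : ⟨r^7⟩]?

|⟨r^7⟩| = 9 and |G| = 18.
By Lagrange, [G : H] = |G|/|H| = 18/9 = 2.

2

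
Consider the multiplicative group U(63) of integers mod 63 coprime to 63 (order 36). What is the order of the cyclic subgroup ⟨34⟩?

6

Compute successive powers of 34 mod 63: 34, 22, 55, 43, 13, 1; 34^6 ≡ 1 (mod 63).
So |⟨34⟩| = 6.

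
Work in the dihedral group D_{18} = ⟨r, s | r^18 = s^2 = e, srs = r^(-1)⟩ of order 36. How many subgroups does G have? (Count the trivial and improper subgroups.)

45

|G| = 36, so by Lagrange every subgroup order divides 36. Divisors: 1, 2, 3, 4, 6, 9, 12, 18, 36.
Subgroups by order — order 1: 1; order 2: 19; order 3: 1; order 4: 9; order 6: 7; order 9: 1; order 12: 3; order 18: 3; order 36: 1.
Total: 1 + 19 + 1 + 9 + 7 + 1 + 3 + 3 + 1 = 45.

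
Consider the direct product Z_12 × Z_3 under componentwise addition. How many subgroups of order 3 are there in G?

4

|G| = 36 and 3 | 36, so subgroups of order 3 are possible by Lagrange.
The subgroups of order 3 are: {(0,0), (0,1), (0,2)}; {(0,0), (4,0), (8,0)}; {(0,0), (4,1), (8,2)}; {(0,0), (4,2), (8,1)}.
So G has 4 subgroups of order 3.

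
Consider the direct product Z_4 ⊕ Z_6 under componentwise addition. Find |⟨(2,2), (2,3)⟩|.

12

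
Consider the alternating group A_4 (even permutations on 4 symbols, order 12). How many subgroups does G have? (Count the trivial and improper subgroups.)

10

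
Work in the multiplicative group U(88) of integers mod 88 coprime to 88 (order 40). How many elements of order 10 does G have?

28

Enumerating element orders in G gives 28 elements of order 10.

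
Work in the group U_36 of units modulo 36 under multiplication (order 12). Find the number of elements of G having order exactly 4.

0

No element of G has order 4 (even though 4 | 12).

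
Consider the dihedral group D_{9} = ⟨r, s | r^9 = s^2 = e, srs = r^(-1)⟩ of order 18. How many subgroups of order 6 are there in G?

3

|G| = 18 and 6 | 18, so subgroups of order 6 are possible by Lagrange.
The subgroups of order 6 are: {e, r^3, r^6, r^2s, r^5s, r^8s}; {e, r^3, r^6, s, r^3s, r^6s}; {e, r^3, r^6, rs, r^4s, r^7s}.
So G has 3 subgroups of order 6.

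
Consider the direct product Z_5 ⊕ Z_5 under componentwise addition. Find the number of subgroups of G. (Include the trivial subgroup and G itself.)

8

|G| = 25, so by Lagrange every subgroup order divides 25. Divisors: 1, 5, 25.
Subgroups by order — order 1: 1; order 5: 6; order 25: 1.
Total: 1 + 6 + 1 = 8.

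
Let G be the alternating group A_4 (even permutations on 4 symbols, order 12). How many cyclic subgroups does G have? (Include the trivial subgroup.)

8

Each element a generates a cyclic subgroup ⟨a⟩; distinct elements may generate the same one (a cyclic group of order d has φ(d) generators).
Cyclic subgroups by order — order 1: 1; order 2: 3; order 3: 4.
Total: 8.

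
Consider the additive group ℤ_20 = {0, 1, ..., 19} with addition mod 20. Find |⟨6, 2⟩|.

|⟨6⟩| = 10 and |⟨2⟩| = 10, so |H| is a multiple of lcm(10, 10) = 10 and divides |G| = 20.
Closing under the operation: H = {0, 2, 4, 6, 8, 10, 12, 14, 16, 18}, so |H| = 10.

10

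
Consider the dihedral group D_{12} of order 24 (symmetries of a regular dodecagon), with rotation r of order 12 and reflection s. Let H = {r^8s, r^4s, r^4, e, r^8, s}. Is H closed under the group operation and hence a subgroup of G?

Yes

|H| = 6 divides |G| = 24, consistent with Lagrange.
H contains the identity, every element's inverse is in H, and H is closed under ·: it is a subgroup.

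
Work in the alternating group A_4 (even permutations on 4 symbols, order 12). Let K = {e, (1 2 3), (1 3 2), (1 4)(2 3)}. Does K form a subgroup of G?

No

Closure fails: (1 3 2) ∘ (1 4)(2 3) = (1 4 3) ∉ K. So K is not a subgroup.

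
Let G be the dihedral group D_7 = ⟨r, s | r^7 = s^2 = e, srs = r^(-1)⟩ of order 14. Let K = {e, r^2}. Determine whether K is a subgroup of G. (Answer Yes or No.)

r^2 ∈ K but its inverse r^5 ∉ K, so K is not a subgroup.

No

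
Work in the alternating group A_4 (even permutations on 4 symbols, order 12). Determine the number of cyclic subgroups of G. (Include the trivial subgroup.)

Group the elements of G by the cyclic subgroup they generate; each cyclic subgroup of order d accounts for φ(d) elements.
Cyclic subgroups by order — order 1: 1; order 2: 3; order 3: 4.
Total: 8.

8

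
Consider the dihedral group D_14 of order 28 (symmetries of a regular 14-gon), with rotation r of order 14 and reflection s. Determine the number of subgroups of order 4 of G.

|G| = 28 and 4 | 28, so subgroups of order 4 are possible by Lagrange.
The subgroups of order 4 are: {e, r^7, r^3s, r^10s}; {e, r^7, r^4s, r^11s}; {e, r^7, r^5s, r^12s}; {e, r^7, r^6s, r^13s}; … (7 in all).
So G has 7 subgroups of order 4.

7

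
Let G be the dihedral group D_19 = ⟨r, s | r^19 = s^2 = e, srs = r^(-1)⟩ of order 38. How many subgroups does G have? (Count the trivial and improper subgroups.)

22

|G| = 38, so by Lagrange every subgroup order divides 38. Divisors: 1, 2, 19, 38.
Subgroups by order — order 1: 1; order 2: 19; order 19: 1; order 38: 1.
Total: 1 + 19 + 1 + 1 = 22.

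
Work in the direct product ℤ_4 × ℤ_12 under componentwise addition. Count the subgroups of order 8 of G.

3

|G| = 48 and 8 | 48, so subgroups of order 8 are possible by Lagrange.
The subgroups of order 8 are: {(0,0), (0,3), (0,6), (0,9), (2,0), (2,3), (2,6), (2,9)}; {(0,0), (0,6), (1,0), (1,6), (2,0), (2,6), (3,0), (3,6)}; {(0,0), (0,6), (1,3), (1,9), (2,0), (2,6), (3,3), (3,9)}.
So G has 3 subgroups of order 8.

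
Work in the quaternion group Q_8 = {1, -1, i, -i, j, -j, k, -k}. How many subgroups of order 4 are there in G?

3

|G| = 8 and 4 | 8, so subgroups of order 4 are possible by Lagrange.
The subgroups of order 4 are: {1, -1, i, -i}; {1, -1, j, -j}; {1, -1, k, -k}.
So G has 3 subgroups of order 4.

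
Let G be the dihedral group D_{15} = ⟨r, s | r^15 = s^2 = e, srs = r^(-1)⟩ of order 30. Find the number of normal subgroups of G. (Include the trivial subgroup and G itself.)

5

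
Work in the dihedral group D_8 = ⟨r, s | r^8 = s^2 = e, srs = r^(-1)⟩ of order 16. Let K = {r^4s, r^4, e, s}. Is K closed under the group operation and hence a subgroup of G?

Yes

|K| = 4 divides |G| = 16, consistent with Lagrange.
K contains the identity, every element's inverse is in K, and K is closed under ·: it is a subgroup.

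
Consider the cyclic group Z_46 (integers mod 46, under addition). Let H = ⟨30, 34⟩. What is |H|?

23

|⟨30⟩| = 23 and |⟨34⟩| = 23, so |H| is a multiple of lcm(23, 23) = 23 and divides |G| = 46.
Closing under the operation: H = {0, 2, 4, 6, 8, 10, 12, 14, 16, 18, 20, 22, 24, 26, 28, 30, 32, 34, 36, 38, 40, 42, 44}, so |H| = 23.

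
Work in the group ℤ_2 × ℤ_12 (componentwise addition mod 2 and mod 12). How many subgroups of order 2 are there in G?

|G| = 24 and 2 | 24, so subgroups of order 2 are possible by Lagrange.
The subgroups of order 2 are: {(0,0), (0,6)}; {(0,0), (1,0)}; {(0,0), (1,6)}.
So G has 3 subgroups of order 2.

3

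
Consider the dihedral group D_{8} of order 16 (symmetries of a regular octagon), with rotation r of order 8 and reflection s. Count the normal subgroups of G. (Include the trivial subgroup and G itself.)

G has 19 subgroups. Checking conjugation-invariance by order — order 1: 1/1 normal; order 2: 1/9 normal; order 4: 1/5 normal; order 8: 3/3 normal; order 16: 1/1 normal.
Total normal subgroups: 7.

7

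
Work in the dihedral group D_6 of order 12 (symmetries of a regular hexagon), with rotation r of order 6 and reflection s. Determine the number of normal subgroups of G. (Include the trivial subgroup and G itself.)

G has 16 subgroups. Checking conjugation-invariance by order — order 1: 1/1 normal; order 2: 1/7 normal; order 3: 1/1 normal; order 4: 0/3 normal; order 6: 3/3 normal; order 12: 1/1 normal.
Total normal subgroups: 7.

7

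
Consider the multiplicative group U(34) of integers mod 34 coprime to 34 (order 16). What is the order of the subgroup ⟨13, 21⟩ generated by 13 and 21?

4

|⟨13⟩| = 4 and |⟨21⟩| = 4, so |H| is a multiple of lcm(4, 4) = 4 and divides |G| = 16.
Closing under the operation: H = {1, 13, 21, 33}, so |H| = 4.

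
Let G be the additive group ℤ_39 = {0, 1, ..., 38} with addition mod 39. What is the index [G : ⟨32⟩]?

1

|⟨32⟩| = 39 and |G| = 39.
By Lagrange, [G : H] = |G|/|H| = 39/39 = 1.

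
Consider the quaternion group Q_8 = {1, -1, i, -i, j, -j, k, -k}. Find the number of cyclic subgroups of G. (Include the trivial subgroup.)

Each element a generates a cyclic subgroup ⟨a⟩; distinct elements may generate the same one (a cyclic group of order d has φ(d) generators).
Cyclic subgroups by order — order 1: 1; order 2: 1; order 4: 3.
Total: 5.

5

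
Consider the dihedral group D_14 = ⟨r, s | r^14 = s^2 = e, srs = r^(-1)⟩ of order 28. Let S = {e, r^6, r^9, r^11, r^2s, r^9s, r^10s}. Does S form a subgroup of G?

r^9 ∈ S but its inverse r^5 ∉ S, so S is not a subgroup.

No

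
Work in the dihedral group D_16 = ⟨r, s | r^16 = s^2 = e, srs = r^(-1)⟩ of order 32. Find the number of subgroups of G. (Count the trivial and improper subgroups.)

36

|G| = 32, so by Lagrange every subgroup order divides 32. Divisors: 1, 2, 4, 8, 16, 32.
Subgroups by order — order 1: 1; order 2: 17; order 4: 9; order 8: 5; order 16: 3; order 32: 1.
Total: 1 + 17 + 9 + 5 + 3 + 1 = 36.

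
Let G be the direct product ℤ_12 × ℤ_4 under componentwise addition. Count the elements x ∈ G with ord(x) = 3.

2

An element (a,b) has order lcm(ord(a), ord(b)); count pairs with lcm equal to 3.
Enumerating gives 2 such elements.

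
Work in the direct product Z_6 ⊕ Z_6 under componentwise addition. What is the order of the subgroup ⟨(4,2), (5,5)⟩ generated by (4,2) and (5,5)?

18

|⟨(4,2)⟩| = 3 and |⟨(5,5)⟩| = 6, so |H| is a multiple of lcm(3, 6) = 6 and divides |G| = 36.
Closing under the operation: H = {(0,0), (0,2), (0,4), (1,1), (1,3), (1,5), (2,0), (2,2), (2,4), (3,1), (3,3), (3,5), (4,0), (4,2), (4,4), (5,1), (5,3), (5,5)}, so |H| = 18.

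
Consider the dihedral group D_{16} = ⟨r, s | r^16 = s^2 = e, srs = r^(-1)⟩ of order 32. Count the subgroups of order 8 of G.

|G| = 32 and 8 | 32, so subgroups of order 8 are possible by Lagrange.
The subgroups of order 8 are: {e, r^2, r^4, r^6, r^8, r^10, r^12, r^14}; {e, r^4, r^8, r^12, r^2s, r^6s, r^10s, r^14s}; {e, r^4, r^8, r^12, r^3s, r^7s, r^11s, r^15s}; {e, r^4, r^8, r^12, s, r^4s, r^8s, r^12s}; … (5 in all).
So G has 5 subgroups of order 8.

5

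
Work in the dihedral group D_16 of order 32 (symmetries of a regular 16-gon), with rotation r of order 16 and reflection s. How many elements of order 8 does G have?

The elements of order 8 are: r^2, r^6, r^10, r^14.
That's 4.

4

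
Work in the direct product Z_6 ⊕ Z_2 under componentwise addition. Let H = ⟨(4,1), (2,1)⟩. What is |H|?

6

|⟨(4,1)⟩| = 6 and |⟨(2,1)⟩| = 6, so |H| is a multiple of lcm(6, 6) = 6 and divides |G| = 12.
Closing under the operation: H = {(0,0), (0,1), (2,0), (2,1), (4,0), (4,1)}, so |H| = 6.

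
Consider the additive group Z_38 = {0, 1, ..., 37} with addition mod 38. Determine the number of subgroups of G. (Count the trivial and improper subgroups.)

4

Subgroups of the cyclic group Z_38 correspond bijectively to divisors of 38.
Divisors of 38: 1, 2, 19, 38.
So Z_38 has 4 subgroups.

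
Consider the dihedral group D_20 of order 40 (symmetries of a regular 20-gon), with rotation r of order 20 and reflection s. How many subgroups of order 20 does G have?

3

|G| = 40 and 20 | 40, so subgroups of order 20 are possible by Lagrange.
The subgroups of order 20 are: {e, r, r^2, r^3, r^4, r^5, r^6, r^7, r^8, r^9, r^10, r^11, r^12, r^13, r^14, r^15, r^16, r^17, r^18, r^19}; {e, r^2, r^4, r^6, r^8, r^10, r^12, r^14, r^16, r^18, s, r^2s, r^4s, r^6s, r^8s, r^10s, r^12s, r^14s, r^16s, r^18s}; {e, r^2, r^4, r^6, r^8, r^10, r^12, r^14, r^16, r^18, rs, r^3s, r^5s, r^7s, r^9s, r^11s, r^13s, r^15s, r^17s, r^19s}.
So G has 3 subgroups of order 20.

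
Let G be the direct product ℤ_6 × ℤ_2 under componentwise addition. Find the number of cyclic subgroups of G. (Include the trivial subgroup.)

8

Each element a generates a cyclic subgroup ⟨a⟩; distinct elements may generate the same one (a cyclic group of order d has φ(d) generators).
Cyclic subgroups by order — order 1: 1; order 2: 3; order 3: 1; order 6: 3.
Total: 8.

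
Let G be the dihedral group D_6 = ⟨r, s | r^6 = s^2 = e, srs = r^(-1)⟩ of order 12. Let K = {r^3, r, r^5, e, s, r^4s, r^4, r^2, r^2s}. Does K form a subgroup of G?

|K| = 9 does not divide |G| = 12, so by Lagrange K is not a subgroup.

No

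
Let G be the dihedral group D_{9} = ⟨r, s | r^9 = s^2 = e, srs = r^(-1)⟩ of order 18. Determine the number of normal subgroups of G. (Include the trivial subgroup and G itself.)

4

G has 16 subgroups. Checking conjugation-invariance by order — order 1: 1/1 normal; order 2: 0/9 normal; order 3: 1/1 normal; order 6: 0/3 normal; order 9: 1/1 normal; order 18: 1/1 normal.
Total normal subgroups: 4.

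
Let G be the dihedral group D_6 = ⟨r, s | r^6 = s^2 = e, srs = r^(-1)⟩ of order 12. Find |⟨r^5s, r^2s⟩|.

|⟨r^5s⟩| = 2 and |⟨r^2s⟩| = 2, so |H| is a multiple of lcm(2, 2) = 2 and divides |G| = 12.
Closing under the operation: H = {e, r^3, r^2s, r^5s}, so |H| = 4.

4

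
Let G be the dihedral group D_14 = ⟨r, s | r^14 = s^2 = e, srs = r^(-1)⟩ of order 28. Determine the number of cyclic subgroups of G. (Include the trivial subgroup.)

18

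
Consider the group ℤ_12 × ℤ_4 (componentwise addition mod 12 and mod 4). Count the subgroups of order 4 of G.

|G| = 48 and 4 | 48, so subgroups of order 4 are possible by Lagrange.
The subgroups of order 4 are: {(0,0), (0,1), (0,2), (0,3)}; {(0,0), (0,2), (6,0), (6,2)}; {(0,0), (0,2), (6,1), (6,3)}; {(0,0), (3,0), (6,0), (9,0)}; … (7 in all).
So G has 7 subgroups of order 4.

7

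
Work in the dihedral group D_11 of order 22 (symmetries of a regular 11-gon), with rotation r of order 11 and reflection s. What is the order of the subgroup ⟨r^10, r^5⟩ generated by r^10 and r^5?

|⟨r^10⟩| = 11 and |⟨r^5⟩| = 11, so |H| is a multiple of lcm(11, 11) = 11 and divides |G| = 22.
Closing under the operation: H = {e, r, r^2, r^3, r^4, r^5, r^6, r^7, r^8, r^9, r^10}, so |H| = 11.

11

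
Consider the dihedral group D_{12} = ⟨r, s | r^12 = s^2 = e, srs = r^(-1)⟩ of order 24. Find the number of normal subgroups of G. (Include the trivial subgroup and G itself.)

G has 34 subgroups. Checking conjugation-invariance by order — order 1: 1/1 normal; order 2: 1/13 normal; order 3: 1/1 normal; order 4: 1/7 normal; order 6: 1/5 normal; order 8: 0/3 normal; order 12: 3/3 normal; order 24: 1/1 normal.
Total normal subgroups: 9.

9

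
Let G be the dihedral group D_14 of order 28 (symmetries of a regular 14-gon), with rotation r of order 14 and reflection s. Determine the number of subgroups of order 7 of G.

1

|G| = 28 and 7 | 28, so subgroups of order 7 are possible by Lagrange.
The subgroups of order 7 are: {e, r^2, r^4, r^6, r^8, r^10, r^12}.
So G has 1 subgroup of order 7.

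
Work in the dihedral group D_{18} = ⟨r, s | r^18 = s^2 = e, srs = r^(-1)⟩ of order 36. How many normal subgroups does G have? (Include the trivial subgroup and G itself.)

9

G has 45 subgroups. Checking conjugation-invariance by order — order 1: 1/1 normal; order 2: 1/19 normal; order 3: 1/1 normal; order 4: 0/9 normal; order 6: 1/7 normal; order 9: 1/1 normal; order 12: 0/3 normal; order 18: 3/3 normal; order 36: 1/1 normal.
Total normal subgroups: 9.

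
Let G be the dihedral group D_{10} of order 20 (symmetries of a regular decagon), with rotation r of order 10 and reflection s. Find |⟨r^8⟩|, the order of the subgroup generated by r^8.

Computing powers of r^8: the smallest k with (r^8)^k = e is k = 5.

5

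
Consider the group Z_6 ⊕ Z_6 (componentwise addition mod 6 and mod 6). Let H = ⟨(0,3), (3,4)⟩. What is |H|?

|⟨(0,3)⟩| = 2 and |⟨(3,4)⟩| = 6, so |H| is a multiple of lcm(2, 6) = 6 and divides |G| = 36.
Closing under the operation: H = {(0,0), (0,1), (0,2), (0,3), (0,4), (0,5), (3,0), (3,1), (3,2), (3,3), (3,4), (3,5)}, so |H| = 12.

12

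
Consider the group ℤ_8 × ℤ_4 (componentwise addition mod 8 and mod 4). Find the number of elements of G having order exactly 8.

16

An element (a,b) has order lcm(ord(a), ord(b)); count pairs with lcm equal to 8.
Enumerating gives 16 such elements.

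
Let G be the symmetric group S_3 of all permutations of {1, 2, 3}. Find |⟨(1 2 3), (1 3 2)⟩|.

3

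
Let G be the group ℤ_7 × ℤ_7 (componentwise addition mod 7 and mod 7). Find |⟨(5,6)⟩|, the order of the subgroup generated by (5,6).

7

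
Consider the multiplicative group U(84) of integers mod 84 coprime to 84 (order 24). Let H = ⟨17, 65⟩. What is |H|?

12

|⟨17⟩| = 6 and |⟨65⟩| = 6, so |H| is a multiple of lcm(6, 6) = 6 and divides |G| = 24.
Closing under the operation: H = {1, 5, 13, 17, 25, 29, 37, 41, 53, 61, 65, 73}, so |H| = 12.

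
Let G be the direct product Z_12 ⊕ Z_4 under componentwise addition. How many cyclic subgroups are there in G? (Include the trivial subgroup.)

20

Each element a generates a cyclic subgroup ⟨a⟩; distinct elements may generate the same one (a cyclic group of order d has φ(d) generators).
Cyclic subgroups by order — order 1: 1; order 2: 3; order 3: 1; order 4: 6; order 6: 3; order 12: 6.
Total: 20.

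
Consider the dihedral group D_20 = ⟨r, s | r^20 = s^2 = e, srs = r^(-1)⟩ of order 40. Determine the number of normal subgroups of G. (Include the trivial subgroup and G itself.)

G has 48 subgroups. Checking conjugation-invariance by order — order 1: 1/1 normal; order 2: 1/21 normal; order 4: 1/11 normal; order 5: 1/1 normal; order 8: 0/5 normal; order 10: 1/5 normal; order 20: 3/3 normal; order 40: 1/1 normal.
Total normal subgroups: 9.

9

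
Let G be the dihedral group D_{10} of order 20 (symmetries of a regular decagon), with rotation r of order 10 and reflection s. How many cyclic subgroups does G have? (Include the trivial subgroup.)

14

Group the elements of G by the cyclic subgroup they generate; each cyclic subgroup of order d accounts for φ(d) elements.
Cyclic subgroups by order — order 1: 1; order 2: 11; order 5: 1; order 10: 1.
Total: 14.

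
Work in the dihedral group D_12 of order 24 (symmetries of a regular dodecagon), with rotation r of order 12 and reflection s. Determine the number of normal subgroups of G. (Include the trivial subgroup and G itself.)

G has 34 subgroups. Checking conjugation-invariance by order — order 1: 1/1 normal; order 2: 1/13 normal; order 3: 1/1 normal; order 4: 1/7 normal; order 6: 1/5 normal; order 8: 0/3 normal; order 12: 3/3 normal; order 24: 1/1 normal.
Total normal subgroups: 9.

9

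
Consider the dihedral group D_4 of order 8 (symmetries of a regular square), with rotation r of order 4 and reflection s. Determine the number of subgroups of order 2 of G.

5

|G| = 8 and 2 | 8, so subgroups of order 2 are possible by Lagrange.
The subgroups of order 2 are: {e, r^2}; {e, r^2s}; {e, r^3s}; {e, rs}; … (5 in all).
So G has 5 subgroups of order 2.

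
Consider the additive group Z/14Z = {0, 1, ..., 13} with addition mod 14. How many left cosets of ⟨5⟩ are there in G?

1

|⟨5⟩| = 14 and |G| = 14.
By Lagrange, [G : H] = |G|/|H| = 14/14 = 1.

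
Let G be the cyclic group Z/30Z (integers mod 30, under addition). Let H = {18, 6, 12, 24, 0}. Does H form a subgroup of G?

|H| = 5 divides |G| = 30, consistent with Lagrange.
H contains the identity, every element's inverse is in H, and H is closed under +: it is a subgroup.
In fact H = ⟨18⟩.

Yes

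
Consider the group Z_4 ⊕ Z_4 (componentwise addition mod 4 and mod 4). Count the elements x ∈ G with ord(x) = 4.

An element (a,b) has order lcm(ord(a), ord(b)); count pairs with lcm equal to 4.
Enumerating gives 12 such elements.

12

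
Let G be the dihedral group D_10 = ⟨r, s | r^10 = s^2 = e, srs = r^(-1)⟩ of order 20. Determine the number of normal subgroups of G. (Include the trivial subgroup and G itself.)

7

G has 22 subgroups. Checking conjugation-invariance by order — order 1: 1/1 normal; order 2: 1/11 normal; order 4: 0/5 normal; order 5: 1/1 normal; order 10: 3/3 normal; order 20: 1/1 normal.
Total normal subgroups: 7.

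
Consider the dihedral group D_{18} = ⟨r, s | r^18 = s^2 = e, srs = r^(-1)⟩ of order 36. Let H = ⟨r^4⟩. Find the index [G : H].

|⟨r^4⟩| = 9 and |G| = 36.
By Lagrange, [G : H] = |G|/|H| = 36/9 = 4.

4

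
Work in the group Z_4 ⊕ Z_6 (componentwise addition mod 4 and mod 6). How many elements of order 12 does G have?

An element (a,b) has order lcm(ord(a), ord(b)); count pairs with lcm equal to 12.
Enumerating gives 8 such elements.

8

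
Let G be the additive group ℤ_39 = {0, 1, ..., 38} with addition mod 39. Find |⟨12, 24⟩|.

|⟨12⟩| = 13 and |⟨24⟩| = 13, so |H| is a multiple of lcm(13, 13) = 13 and divides |G| = 39.
Closing under the operation: H = {0, 3, 6, 9, 12, 15, 18, 21, 24, 27, 30, 33, 36}, so |H| = 13.

13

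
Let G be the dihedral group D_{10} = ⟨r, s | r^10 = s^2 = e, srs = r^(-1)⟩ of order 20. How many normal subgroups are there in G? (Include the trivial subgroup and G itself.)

7

G has 22 subgroups. Checking conjugation-invariance by order — order 1: 1/1 normal; order 2: 1/11 normal; order 4: 0/5 normal; order 5: 1/1 normal; order 10: 3/3 normal; order 20: 1/1 normal.
Total normal subgroups: 7.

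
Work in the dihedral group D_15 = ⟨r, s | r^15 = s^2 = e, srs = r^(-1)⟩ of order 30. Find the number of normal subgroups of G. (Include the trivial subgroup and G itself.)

G has 28 subgroups. Checking conjugation-invariance by order — order 1: 1/1 normal; order 2: 0/15 normal; order 3: 1/1 normal; order 5: 1/1 normal; order 6: 0/5 normal; order 10: 0/3 normal; order 15: 1/1 normal; order 30: 1/1 normal.
Total normal subgroups: 5.

5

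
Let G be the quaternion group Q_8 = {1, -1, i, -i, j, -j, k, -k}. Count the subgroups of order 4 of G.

|G| = 8 and 4 | 8, so subgroups of order 4 are possible by Lagrange.
The subgroups of order 4 are: {1, -1, i, -i}; {1, -1, j, -j}; {1, -1, k, -k}.
So G has 3 subgroups of order 4.

3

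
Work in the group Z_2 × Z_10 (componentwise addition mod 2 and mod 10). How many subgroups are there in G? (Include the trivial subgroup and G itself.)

10

|G| = 20, so by Lagrange every subgroup order divides 20. Divisors: 1, 2, 4, 5, 10, 20.
Subgroups by order — order 1: 1; order 2: 3; order 4: 1; order 5: 1; order 10: 3; order 20: 1.
Total: 1 + 3 + 1 + 1 + 3 + 1 = 10.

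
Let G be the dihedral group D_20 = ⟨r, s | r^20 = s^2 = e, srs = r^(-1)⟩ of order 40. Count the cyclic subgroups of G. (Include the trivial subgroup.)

26

Group the elements of G by the cyclic subgroup they generate; each cyclic subgroup of order d accounts for φ(d) elements.
Cyclic subgroups by order — order 1: 1; order 2: 21; order 4: 1; order 5: 1; order 10: 1; order 20: 1.
Total: 26.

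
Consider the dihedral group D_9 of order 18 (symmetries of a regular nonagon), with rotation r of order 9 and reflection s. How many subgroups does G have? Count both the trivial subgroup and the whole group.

|G| = 18, so by Lagrange every subgroup order divides 18. Divisors: 1, 2, 3, 6, 9, 18.
Subgroups by order — order 1: 1; order 2: 9; order 3: 1; order 6: 3; order 9: 1; order 18: 1.
Total: 1 + 9 + 1 + 3 + 1 + 1 = 16.

16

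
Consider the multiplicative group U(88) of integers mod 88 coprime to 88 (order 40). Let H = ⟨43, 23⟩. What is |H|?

4

|⟨43⟩| = 2 and |⟨23⟩| = 2, so |H| is a multiple of lcm(2, 2) = 2 and divides |G| = 40.
Closing under the operation: H = {1, 21, 23, 43}, so |H| = 4.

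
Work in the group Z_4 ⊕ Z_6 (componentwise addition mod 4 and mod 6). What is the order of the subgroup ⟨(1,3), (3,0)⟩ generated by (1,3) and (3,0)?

8

|⟨(1,3)⟩| = 4 and |⟨(3,0)⟩| = 4, so |H| is a multiple of lcm(4, 4) = 4 and divides |G| = 24.
Closing under the operation: H = {(0,0), (0,3), (1,0), (1,3), (2,0), (2,3), (3,0), (3,3)}, so |H| = 8.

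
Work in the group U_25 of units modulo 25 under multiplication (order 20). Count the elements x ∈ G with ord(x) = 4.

2

The elements of order 4 are: 7, 18.
That's 2.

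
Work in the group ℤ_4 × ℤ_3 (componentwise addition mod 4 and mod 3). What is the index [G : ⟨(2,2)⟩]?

|⟨(2,2)⟩| = 6 and |G| = 12.
By Lagrange, [G : H] = |G|/|H| = 12/6 = 2.

2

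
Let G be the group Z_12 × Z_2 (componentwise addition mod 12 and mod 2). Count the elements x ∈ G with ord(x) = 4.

An element (a,b) has order lcm(ord(a), ord(b)); count pairs with lcm equal to 4.
Enumerating gives 4 such elements.

4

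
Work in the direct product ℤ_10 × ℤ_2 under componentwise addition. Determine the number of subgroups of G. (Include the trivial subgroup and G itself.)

10

|G| = 20, so by Lagrange every subgroup order divides 20. Divisors: 1, 2, 4, 5, 10, 20.
Subgroups by order — order 1: 1; order 2: 3; order 4: 1; order 5: 1; order 10: 3; order 20: 1.
Total: 1 + 3 + 1 + 1 + 3 + 1 = 10.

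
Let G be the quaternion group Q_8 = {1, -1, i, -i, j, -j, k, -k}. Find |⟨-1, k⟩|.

|⟨-1⟩| = 2 and |⟨k⟩| = 4, so |H| is a multiple of lcm(2, 4) = 4 and divides |G| = 8.
Closing under the operation: H = {1, -1, k, -k}, so |H| = 4.

4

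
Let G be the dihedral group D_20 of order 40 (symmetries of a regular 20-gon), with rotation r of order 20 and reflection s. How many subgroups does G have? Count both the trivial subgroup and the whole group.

48

|G| = 40, so by Lagrange every subgroup order divides 40. Divisors: 1, 2, 4, 5, 8, 10, 20, 40.
Subgroups by order — order 1: 1; order 2: 21; order 4: 11; order 5: 1; order 8: 5; order 10: 5; order 20: 3; order 40: 1.
Total: 1 + 21 + 11 + 1 + 5 + 5 + 3 + 1 = 48.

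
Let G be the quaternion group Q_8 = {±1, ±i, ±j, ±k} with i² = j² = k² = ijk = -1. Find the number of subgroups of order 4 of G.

|G| = 8 and 4 | 8, so subgroups of order 4 are possible by Lagrange.
The subgroups of order 4 are: {1, -1, i, -i}; {1, -1, j, -j}; {1, -1, k, -k}.
So G has 3 subgroups of order 4.

3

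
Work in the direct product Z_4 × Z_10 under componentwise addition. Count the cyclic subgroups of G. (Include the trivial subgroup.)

Group the elements of G by the cyclic subgroup they generate; each cyclic subgroup of order d accounts for φ(d) elements.
Cyclic subgroups by order — order 1: 1; order 2: 3; order 4: 2; order 5: 1; order 10: 3; order 20: 2.
Total: 12.

12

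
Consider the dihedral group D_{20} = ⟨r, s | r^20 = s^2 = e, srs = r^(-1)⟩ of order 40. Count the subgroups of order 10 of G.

5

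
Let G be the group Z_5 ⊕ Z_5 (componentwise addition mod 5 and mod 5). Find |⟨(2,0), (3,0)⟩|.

5

|⟨(2,0)⟩| = 5 and |⟨(3,0)⟩| = 5, so |H| is a multiple of lcm(5, 5) = 5 and divides |G| = 25.
Closing under the operation: H = {(0,0), (1,0), (2,0), (3,0), (4,0)}, so |H| = 5.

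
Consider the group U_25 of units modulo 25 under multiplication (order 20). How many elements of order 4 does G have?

The elements of order 4 are: 7, 18.
That's 2.

2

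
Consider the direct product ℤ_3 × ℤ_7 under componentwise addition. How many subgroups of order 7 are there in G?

1

|G| = 21 and 7 | 21, so subgroups of order 7 are possible by Lagrange.
The subgroups of order 7 are: {(0,0), (0,1), (0,2), (0,3), (0,4), (0,5), (0,6)}.
So G has 1 subgroup of order 7.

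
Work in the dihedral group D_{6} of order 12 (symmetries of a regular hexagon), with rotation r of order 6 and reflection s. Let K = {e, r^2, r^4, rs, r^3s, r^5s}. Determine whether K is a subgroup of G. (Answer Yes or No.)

|K| = 6 divides |G| = 12, consistent with Lagrange.
K contains the identity, every element's inverse is in K, and K is closed under ·: it is a subgroup.

Yes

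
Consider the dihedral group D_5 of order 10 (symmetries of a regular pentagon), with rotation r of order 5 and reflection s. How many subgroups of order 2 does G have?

|G| = 10 and 2 | 10, so subgroups of order 2 are possible by Lagrange.
The subgroups of order 2 are: {e, r^2s}; {e, r^3s}; {e, r^4s}; {e, rs}; … (5 in all).
So G has 5 subgroups of order 2.

5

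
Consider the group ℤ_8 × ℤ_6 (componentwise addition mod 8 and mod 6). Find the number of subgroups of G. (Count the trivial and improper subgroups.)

|G| = 48, so by Lagrange every subgroup order divides 48. Divisors: 1, 2, 3, 4, 6, 8, 12, 16, 24, 48.
Subgroups by order — order 1: 1; order 2: 3; order 3: 1; order 4: 3; order 6: 3; order 8: 3; order 12: 3; order 16: 1; order 24: 3; order 48: 1.
Total: 1 + 3 + 1 + 3 + 3 + 3 + 3 + 1 + 3 + 1 = 22.

22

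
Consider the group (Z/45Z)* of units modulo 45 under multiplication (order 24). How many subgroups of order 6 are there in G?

3

|G| = 24 and 6 | 24, so subgroups of order 6 are possible by Lagrange.
The subgroups of order 6 are: {1, 11, 16, 26, 31, 41}; {1, 14, 16, 29, 31, 44}; {1, 4, 16, 19, 31, 34}.
So G has 3 subgroups of order 6.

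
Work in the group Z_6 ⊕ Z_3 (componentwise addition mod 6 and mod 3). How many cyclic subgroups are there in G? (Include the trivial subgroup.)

Group the elements of G by the cyclic subgroup they generate; each cyclic subgroup of order d accounts for φ(d) elements.
Cyclic subgroups by order — order 1: 1; order 2: 1; order 3: 4; order 6: 4.
Total: 10.

10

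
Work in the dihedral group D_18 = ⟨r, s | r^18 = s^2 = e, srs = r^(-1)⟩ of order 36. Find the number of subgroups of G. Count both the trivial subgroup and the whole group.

|G| = 36, so by Lagrange every subgroup order divides 36. Divisors: 1, 2, 3, 4, 6, 9, 12, 18, 36.
Subgroups by order — order 1: 1; order 2: 19; order 3: 1; order 4: 9; order 6: 7; order 9: 1; order 12: 3; order 18: 3; order 36: 1.
Total: 1 + 19 + 1 + 9 + 7 + 1 + 3 + 3 + 1 = 45.

45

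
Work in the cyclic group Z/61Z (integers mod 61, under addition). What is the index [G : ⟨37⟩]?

1

|⟨37⟩| = 61 and |G| = 61.
By Lagrange, [G : H] = |G|/|H| = 61/61 = 1.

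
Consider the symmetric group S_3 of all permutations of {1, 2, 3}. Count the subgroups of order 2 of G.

|G| = 6 and 2 | 6, so subgroups of order 2 are possible by Lagrange.
The subgroups of order 2 are: {e, (1 2)}; {e, (1 3)}; {e, (2 3)}.
So G has 3 subgroups of order 2.

3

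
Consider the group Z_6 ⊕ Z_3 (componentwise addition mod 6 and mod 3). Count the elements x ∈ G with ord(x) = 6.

An element (a,b) has order lcm(ord(a), ord(b)); count pairs with lcm equal to 6.
Enumerating gives 8 such elements.

8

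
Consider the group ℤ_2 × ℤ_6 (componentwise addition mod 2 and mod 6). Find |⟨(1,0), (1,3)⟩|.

4

|⟨(1,0)⟩| = 2 and |⟨(1,3)⟩| = 2, so |H| is a multiple of lcm(2, 2) = 2 and divides |G| = 12.
Closing under the operation: H = {(0,0), (0,3), (1,0), (1,3)}, so |H| = 4.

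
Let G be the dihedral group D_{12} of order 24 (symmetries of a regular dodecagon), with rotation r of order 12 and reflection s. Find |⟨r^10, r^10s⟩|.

|⟨r^10⟩| = 6 and |⟨r^10s⟩| = 2, so |H| is a multiple of lcm(6, 2) = 6 and divides |G| = 24.
Closing under the operation: H = {e, r^2, r^4, r^6, r^8, r^10, s, r^2s, r^4s, r^6s, r^8s, r^10s}, so |H| = 12.

12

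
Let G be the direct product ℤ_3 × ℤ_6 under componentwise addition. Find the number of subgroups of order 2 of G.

|G| = 18 and 2 | 18, so subgroups of order 2 are possible by Lagrange.
The subgroups of order 2 are: {(0,0), (0,3)}.
So G has 1 subgroup of order 2.

1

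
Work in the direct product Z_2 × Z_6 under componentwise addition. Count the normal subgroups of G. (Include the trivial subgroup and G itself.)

10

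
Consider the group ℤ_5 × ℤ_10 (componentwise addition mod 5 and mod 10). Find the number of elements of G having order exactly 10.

24

An element (a,b) has order lcm(ord(a), ord(b)); count pairs with lcm equal to 10.
Enumerating gives 24 such elements.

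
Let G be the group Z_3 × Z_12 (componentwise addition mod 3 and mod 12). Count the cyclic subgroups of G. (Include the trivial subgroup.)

A cyclic subgroup of order d is generated by each of its φ(d) elements of order d, so the cyclic subgroups of order d number (#elements of order d)/φ(d).
Cyclic subgroups by order — order 1: 1; order 2: 1; order 3: 4; order 4: 1; order 6: 4; order 12: 4.
Total: 15.

15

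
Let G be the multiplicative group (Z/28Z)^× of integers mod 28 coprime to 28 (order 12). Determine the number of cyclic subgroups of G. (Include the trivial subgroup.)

8

Each element a generates a cyclic subgroup ⟨a⟩; distinct elements may generate the same one (a cyclic group of order d has φ(d) generators).
Cyclic subgroups by order — order 1: 1; order 2: 3; order 3: 1; order 6: 3.
Total: 8.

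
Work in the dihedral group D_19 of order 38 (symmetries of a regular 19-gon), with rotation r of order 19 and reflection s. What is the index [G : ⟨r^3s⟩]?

|⟨r^3s⟩| = 2 and |G| = 38.
By Lagrange, [G : H] = |G|/|H| = 38/2 = 19.

19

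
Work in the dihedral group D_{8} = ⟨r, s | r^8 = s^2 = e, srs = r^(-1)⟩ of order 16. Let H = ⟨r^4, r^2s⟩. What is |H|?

4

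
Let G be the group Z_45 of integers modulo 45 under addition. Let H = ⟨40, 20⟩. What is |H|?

|⟨40⟩| = 9 and |⟨20⟩| = 9, so |H| is a multiple of lcm(9, 9) = 9 and divides |G| = 45.
Closing under the operation: H = {0, 5, 10, 15, 20, 25, 30, 35, 40}, so |H| = 9.

9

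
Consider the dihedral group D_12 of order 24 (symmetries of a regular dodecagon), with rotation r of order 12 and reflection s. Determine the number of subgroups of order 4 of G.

7

|G| = 24 and 4 | 24, so subgroups of order 4 are possible by Lagrange.
The subgroups of order 4 are: {e, r^6, r^4s, r^10s}; {e, r^6, r^5s, r^11s}; {e, r^6, r^2s, r^8s}; {e, r^3, r^6, r^9}; … (7 in all).
So G has 7 subgroups of order 4.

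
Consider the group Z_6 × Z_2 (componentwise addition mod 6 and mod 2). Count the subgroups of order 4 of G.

|G| = 12 and 4 | 12, so subgroups of order 4 are possible by Lagrange.
The subgroups of order 4 are: {(0,0), (0,1), (3,0), (3,1)}.
So G has 1 subgroup of order 4.

1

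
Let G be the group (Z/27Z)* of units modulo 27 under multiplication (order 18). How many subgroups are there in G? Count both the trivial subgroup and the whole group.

|G| = 18, so by Lagrange every subgroup order divides 18. Divisors: 1, 2, 3, 6, 9, 18.
Subgroups by order — order 1: 1; order 2: 1; order 3: 1; order 6: 1; order 9: 1; order 18: 1.
Total: 1 + 1 + 1 + 1 + 1 + 1 = 6.

6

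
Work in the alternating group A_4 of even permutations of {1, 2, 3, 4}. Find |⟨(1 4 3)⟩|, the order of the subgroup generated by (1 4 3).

Computing powers of (1 4 3): the smallest k with ((1 4 3))^k = e is k = 3.

3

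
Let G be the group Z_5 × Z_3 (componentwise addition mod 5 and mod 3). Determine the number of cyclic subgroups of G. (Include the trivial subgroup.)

A cyclic subgroup of order d is generated by each of its φ(d) elements of order d, so the cyclic subgroups of order d number (#elements of order d)/φ(d).
Cyclic subgroups by order — order 1: 1; order 3: 1; order 5: 1; order 15: 1.
Total: 4.

4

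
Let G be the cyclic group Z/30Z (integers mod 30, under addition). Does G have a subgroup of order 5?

Yes

5 | 30. A subgroup of order 5 is {0, 6, 12, 18, 24}.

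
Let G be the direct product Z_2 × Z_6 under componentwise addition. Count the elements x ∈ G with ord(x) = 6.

6

An element (a,b) has order lcm(ord(a), ord(b)); count pairs with lcm equal to 6.
Enumerating gives 6 such elements.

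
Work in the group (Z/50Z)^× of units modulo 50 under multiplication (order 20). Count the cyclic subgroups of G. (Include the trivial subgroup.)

6

Group the elements of G by the cyclic subgroup they generate; each cyclic subgroup of order d accounts for φ(d) elements.
Cyclic subgroups by order — order 1: 1; order 2: 1; order 4: 1; order 5: 1; order 10: 1; order 20: 1.
Total: 6.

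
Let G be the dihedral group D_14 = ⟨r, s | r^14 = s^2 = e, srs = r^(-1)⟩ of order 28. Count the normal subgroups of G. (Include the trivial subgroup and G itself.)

7

G has 28 subgroups. Checking conjugation-invariance by order — order 1: 1/1 normal; order 2: 1/15 normal; order 4: 0/7 normal; order 7: 1/1 normal; order 14: 3/3 normal; order 28: 1/1 normal.
Total normal subgroups: 7.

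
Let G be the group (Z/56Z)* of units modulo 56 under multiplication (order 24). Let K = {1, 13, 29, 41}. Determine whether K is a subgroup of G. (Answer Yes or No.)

Yes

|K| = 4 divides |G| = 24, consistent with Lagrange.
K contains the identity, every element's inverse is in K, and K is closed under ·: it is a subgroup.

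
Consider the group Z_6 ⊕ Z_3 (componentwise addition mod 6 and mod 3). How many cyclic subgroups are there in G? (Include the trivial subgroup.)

10

A cyclic subgroup of order d is generated by each of its φ(d) elements of order d, so the cyclic subgroups of order d number (#elements of order d)/φ(d).
Cyclic subgroups by order — order 1: 1; order 2: 1; order 3: 4; order 6: 4.
Total: 10.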